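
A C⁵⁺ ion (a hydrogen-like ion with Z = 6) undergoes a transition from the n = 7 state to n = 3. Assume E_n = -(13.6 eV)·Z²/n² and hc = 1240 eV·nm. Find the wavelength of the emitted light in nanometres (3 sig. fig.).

27.9 nm

For Z = 6 the level energies scale as Z², so the effective Rydberg energy is 13.6 × 36 = 489.6 eV.
ΔE = 489.6 × (1/3² − 1/7²) = 489.6 × 0.09070 = 44.41 eV.
λ = hc/ΔE = 1240 / 44.41 = 27.9 nm.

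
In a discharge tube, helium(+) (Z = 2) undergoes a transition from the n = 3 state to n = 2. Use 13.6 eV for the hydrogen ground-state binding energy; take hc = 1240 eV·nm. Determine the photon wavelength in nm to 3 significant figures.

For Z = 2 the level energies scale as Z², so the effective Rydberg energy is 13.6 × 4 = 54.40 eV.
ΔE = 54.40 × (1/2² − 1/3²) = 54.40 × 0.1389 = 7.556 eV.
λ = hc/ΔE = 1240 / 7.556 = 164 nm.

164 nm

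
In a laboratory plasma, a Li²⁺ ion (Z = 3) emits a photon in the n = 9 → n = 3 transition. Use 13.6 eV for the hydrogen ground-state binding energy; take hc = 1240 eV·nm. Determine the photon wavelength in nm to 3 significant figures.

103 nm

For Z = 3 the level energies scale as Z², so the effective Rydberg energy is 13.6 × 9 = 122.4 eV.
ΔE = 122.4 × (1/3² − 1/9²) = 122.4 × 0.09877 = 12.09 eV.
λ = hc/ΔE = 1240 / 12.09 = 103 nm.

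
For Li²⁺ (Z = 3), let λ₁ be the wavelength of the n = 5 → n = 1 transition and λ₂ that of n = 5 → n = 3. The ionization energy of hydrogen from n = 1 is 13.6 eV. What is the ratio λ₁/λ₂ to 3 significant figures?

0.0741

λ ∝ 1/ΔE ∝ 1/(1/n_f² − 1/n_i²), and the Z² and hc factors cancel in the ratio.
λ₁/λ₂ = (1/3² − 1/5²)/(1/1² − 1/5²) = 0.07111/0.9600 = 0.0741.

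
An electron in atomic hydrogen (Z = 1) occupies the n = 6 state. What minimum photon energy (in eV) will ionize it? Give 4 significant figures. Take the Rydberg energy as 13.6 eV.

0.3778 eV

E_6 = −13.60/36 = −0.3778 eV, so ionization (to E = 0) requires 0.3778 eV.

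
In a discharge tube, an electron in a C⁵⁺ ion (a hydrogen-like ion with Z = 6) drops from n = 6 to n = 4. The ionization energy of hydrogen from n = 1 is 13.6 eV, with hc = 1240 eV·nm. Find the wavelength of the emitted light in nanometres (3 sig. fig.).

For Z = 6 the level energies scale as Z², so the effective Rydberg energy is 13.6 × 36 = 489.6 eV.
ΔE = 489.6 × (1/4² − 1/6²) = 489.6 × 0.03472 = 17.00 eV.
λ = hc/ΔE = 1240 / 17.00 = 72.9 nm.

72.9 nm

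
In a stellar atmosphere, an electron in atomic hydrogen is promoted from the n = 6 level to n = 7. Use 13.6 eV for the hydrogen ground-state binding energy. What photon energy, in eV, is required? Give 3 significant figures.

E_7 = −13.60/49 = −0.2776 eV and E_6 = −13.60/36 = −0.3778 eV.
The photon energy is |E_7 − E_6| = 0.100 eV.

0.100 eV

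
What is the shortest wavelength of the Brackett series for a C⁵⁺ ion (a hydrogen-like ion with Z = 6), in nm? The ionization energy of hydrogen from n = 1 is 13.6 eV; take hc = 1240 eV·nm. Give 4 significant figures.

40.52 nm

The Brackett series has lower level n_f = 4; the series limit corresponds to n_i → ∞.
ΔE_max = 13.6 × 36 / 4² = 30.60 eV.
λ_min = 1240 / 30.60 = 40.52 nm.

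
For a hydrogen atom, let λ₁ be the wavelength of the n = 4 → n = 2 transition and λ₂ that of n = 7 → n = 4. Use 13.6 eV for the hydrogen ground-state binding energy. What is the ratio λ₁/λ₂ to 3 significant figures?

λ ∝ 1/ΔE ∝ 1/(1/n_f² − 1/n_i²), and the Z² and hc factors cancel in the ratio.
λ₁/λ₂ = (1/4² − 1/7²)/(1/2² − 1/4²) = 0.04209/0.1875 = 0.224.

0.224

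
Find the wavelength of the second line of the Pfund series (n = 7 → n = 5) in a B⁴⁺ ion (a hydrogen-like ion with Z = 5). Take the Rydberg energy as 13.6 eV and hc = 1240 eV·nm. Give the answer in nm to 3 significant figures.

The Pfund series terminates on n_f = 5; the second line has n_i = 5+2 = 7.
ΔE = 340.0 × (1/5² − 1/7²) = 6.661 eV.
λ = 1240 / 6.661 = 186 nm.

186 nm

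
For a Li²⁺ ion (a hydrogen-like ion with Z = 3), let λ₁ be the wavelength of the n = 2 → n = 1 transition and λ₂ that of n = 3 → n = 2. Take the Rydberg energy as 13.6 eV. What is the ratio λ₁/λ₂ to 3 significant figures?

λ ∝ 1/ΔE ∝ 1/(1/n_f² − 1/n_i²), and the Z² and hc factors cancel in the ratio.
λ₁/λ₂ = (1/2² − 1/3²)/(1/1² − 1/2²) = 0.1389/0.7500 = 0.185.

0.185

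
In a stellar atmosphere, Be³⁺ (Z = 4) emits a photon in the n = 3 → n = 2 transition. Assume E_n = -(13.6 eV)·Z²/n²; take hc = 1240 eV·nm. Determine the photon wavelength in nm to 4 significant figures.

For Z = 4 the level energies scale as Z², so the effective Rydberg energy is 13.6 × 16 = 217.6 eV.
ΔE = 217.6 × (1/2² − 1/3²) = 217.6 × 0.1389 = 30.22 eV.
λ = hc/ΔE = 1240 / 30.22 = 41.03 nm.

41.03 nm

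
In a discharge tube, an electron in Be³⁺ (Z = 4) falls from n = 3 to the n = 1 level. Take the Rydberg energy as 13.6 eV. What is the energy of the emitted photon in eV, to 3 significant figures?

The Bohr energies scale as Z², so for Z = 4: E_n = −217.6/n² eV.
E_3 = −217.6/9 = −24.18 eV and E_1 = −217.6/1 = −217.6 eV.
The photon energy is |E_3 − E_1| = 193 eV.

193 eV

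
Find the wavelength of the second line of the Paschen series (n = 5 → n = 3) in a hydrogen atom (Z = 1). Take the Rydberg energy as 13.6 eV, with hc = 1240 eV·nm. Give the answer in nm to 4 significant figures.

The Paschen series terminates on n_f = 3; the second line has n_i = 3+2 = 5.
ΔE = 13.60 × (1/3² − 1/5²) = 0.9671 eV.
λ = 1240 / 0.9671 = 1282 nm.

1282 nm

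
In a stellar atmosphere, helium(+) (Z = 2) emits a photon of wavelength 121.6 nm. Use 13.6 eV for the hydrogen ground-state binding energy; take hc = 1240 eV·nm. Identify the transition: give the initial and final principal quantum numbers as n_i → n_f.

The photon energy is ΔE = hc/λ = 1240 / 121.6 = 10.20 eV.
With Z = 2, ΔE = 54.40 × (1/n_f² − 1/n_i²), so 1/n_f² − 1/n_i² = 0.1875.
Trying n_f = 2 gives 1/n_i² = 0.06255, i.e. n_i ≈ 4; this pair matches.

n_i = 4, n_f = 2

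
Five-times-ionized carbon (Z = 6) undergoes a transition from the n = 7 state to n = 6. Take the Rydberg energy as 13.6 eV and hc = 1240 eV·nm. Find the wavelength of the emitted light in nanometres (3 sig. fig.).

344 nm

For Z = 6 the level energies scale as Z², so the effective Rydberg energy is 13.6 × 36 = 489.6 eV.
ΔE = 489.6 × (1/6² − 1/7²) = 489.6 × 0.007370 = 3.608 eV.
λ = hc/ΔE = 1240 / 3.608 = 344 nm.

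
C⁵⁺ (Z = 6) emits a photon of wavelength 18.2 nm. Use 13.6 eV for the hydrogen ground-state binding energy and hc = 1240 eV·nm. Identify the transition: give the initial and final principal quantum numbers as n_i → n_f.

n_i = 3, n_f = 2

The photon energy is ΔE = hc/λ = 1240 / 18.2 = 68.13 eV.
With Z = 6, ΔE = 489.6 × (1/n_f² − 1/n_i²), so 1/n_f² − 1/n_i² = 0.1392.
Trying n_f = 2 gives 1/n_i² = 0.1108, i.e. n_i ≈ 3; this pair matches.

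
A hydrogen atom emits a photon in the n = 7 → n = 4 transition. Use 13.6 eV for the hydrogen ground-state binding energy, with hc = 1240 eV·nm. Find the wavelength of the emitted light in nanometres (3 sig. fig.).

2170 nm

ΔE = 13.60 × (1/4² − 1/7²) = 13.60 × 0.04209 = 0.5724 eV.
λ = hc/ΔE = 1240 / 0.5724 = 2170 nm.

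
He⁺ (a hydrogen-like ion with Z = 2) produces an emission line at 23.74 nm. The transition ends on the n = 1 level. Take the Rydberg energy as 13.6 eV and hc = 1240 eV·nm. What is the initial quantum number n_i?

The photon energy is ΔE = hc/λ = 1240 / 23.74 = 52.23 eV.
With Z = 2, ΔE = 54.40 × (1/n_f² − 1/n_i²), so 1/n_f² − 1/n_i² = 0.9602.
With n_f = 1: 1/n_i² = 1/1 − 0.9602 = 0.03984, so n_i ≈ 5.01.

n_i = 5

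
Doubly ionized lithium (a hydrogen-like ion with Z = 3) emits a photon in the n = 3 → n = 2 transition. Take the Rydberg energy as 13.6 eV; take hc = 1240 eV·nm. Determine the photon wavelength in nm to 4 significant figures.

72.94 nm

For Z = 3 the level energies scale as Z², so the effective Rydberg energy is 13.6 × 9 = 122.4 eV.
ΔE = 122.4 × (1/2² − 1/3²) = 122.4 × 0.1389 = 17.00 eV.
λ = hc/ΔE = 1240 / 17.00 = 72.94 nm.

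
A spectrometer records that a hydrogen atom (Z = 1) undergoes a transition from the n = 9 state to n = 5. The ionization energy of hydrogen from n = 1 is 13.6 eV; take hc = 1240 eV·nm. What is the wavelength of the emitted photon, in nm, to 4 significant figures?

ΔE = 13.60 × (1/5² − 1/9²) = 13.60 × 0.02765 = 0.3761 eV.
λ = hc/ΔE = 1240 / 0.3761 = 3297 nm.
This line belongs to the Pfund series.

3297 nm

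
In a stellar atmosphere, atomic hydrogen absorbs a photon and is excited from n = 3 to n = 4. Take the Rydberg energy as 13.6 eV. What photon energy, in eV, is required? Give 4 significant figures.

E_4 = −13.60/16 = −0.8500 eV and E_3 = −13.60/9 = −1.511 eV.
The photon energy is |E_4 − E_3| = 0.6611 eV.

0.6611 eV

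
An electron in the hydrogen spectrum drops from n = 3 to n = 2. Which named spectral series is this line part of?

Balmer

The series is set by the lower level: n_f = 2 is the Balmer series.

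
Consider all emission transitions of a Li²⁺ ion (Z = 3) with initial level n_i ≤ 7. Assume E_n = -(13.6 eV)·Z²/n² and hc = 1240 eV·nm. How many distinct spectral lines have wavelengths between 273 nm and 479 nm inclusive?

Enumerate all n_i → n_f pairs with 1 ≤ n_f < n_i ≤ 7 and compute λ = 1240 / [13.6·9·(1/n_f² − 1/n_i²)].
Lines falling in [273, 479] nm: 6→4 (291.8 nm), 5→4 (450.3 nm).

2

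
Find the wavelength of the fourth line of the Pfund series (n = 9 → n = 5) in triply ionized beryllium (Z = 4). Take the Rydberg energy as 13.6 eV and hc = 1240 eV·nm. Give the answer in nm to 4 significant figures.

The Pfund series terminates on n_f = 5; the fourth line has n_i = 5+4 = 9.
ΔE = 217.6 × (1/5² − 1/9²) = 6.018 eV.
λ = 1240 / 6.018 = 206.1 nm.

206.1 nm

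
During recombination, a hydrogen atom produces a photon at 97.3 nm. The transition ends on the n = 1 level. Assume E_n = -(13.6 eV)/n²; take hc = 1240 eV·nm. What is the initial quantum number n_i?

n_i = 4

The photon energy is ΔE = hc/λ = 1240 / 97.3 = 12.74 eV.
With Z = 1, ΔE = 13.60 × (1/n_f² − 1/n_i²), so 1/n_f² − 1/n_i² = 0.9371.
With n_f = 1: 1/n_i² = 1/1 − 0.9371 = 0.06293, so n_i ≈ 3.99.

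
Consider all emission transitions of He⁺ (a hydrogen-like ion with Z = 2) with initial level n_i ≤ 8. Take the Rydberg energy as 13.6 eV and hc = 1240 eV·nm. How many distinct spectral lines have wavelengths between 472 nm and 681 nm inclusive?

3

Enumerate all n_i → n_f pairs with 1 ≤ n_f < n_i ≤ 8 and compute λ = 1240 / [13.6·4·(1/n_f² − 1/n_i²)].
Lines falling in [472, 681] nm: 8→4 (486.3 nm), 7→4 (541.5 nm), 6→4 (656.5 nm).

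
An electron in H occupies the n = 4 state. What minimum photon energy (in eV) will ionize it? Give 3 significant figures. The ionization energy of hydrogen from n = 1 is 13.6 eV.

0.850 eV

E_4 = −13.60/16 = −0.850 eV, so ionization (to E = 0) requires 0.850 eV.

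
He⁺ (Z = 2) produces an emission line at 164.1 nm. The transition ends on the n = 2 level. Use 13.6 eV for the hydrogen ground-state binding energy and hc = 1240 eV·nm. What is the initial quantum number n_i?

The photon energy is ΔE = hc/λ = 1240 / 164.1 = 7.556 eV.
With Z = 2, ΔE = 54.40 × (1/n_f² − 1/n_i²), so 1/n_f² − 1/n_i² = 0.1389.
With n_f = 2: 1/n_i² = 1/4 − 0.1389 = 0.1111, so n_i ≈ 3.00.

n_i = 3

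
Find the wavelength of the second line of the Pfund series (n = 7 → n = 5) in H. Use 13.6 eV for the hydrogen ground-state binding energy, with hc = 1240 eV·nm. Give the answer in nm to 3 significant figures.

The Pfund series terminates on n_f = 5; the second line has n_i = 5+2 = 7.
ΔE = 13.60 × (1/5² − 1/7²) = 0.2664 eV.
λ = 1240 / 0.2664 = 4650 nm.

4650 nm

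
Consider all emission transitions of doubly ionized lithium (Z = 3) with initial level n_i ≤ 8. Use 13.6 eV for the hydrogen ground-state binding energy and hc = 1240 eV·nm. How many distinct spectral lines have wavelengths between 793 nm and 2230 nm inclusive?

Enumerate all n_i → n_f pairs with 1 ≤ n_f < n_i ≤ 8 and compute λ = 1240 / [13.6·9·(1/n_f² − 1/n_i²)].
Lines falling in [793, 2230] nm: 6→5 (828.9 nm), 8→6 (833.6 nm), 7→6 (1375 nm), 8→7 (2118 nm).

4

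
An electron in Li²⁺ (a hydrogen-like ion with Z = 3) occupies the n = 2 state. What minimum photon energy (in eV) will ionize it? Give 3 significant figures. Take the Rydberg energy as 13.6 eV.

30.6 eV

E_n = −13.6 Z²/n² = −122.4/n² eV for Z = 3.
E_2 = −122.4/4 = −30.6 eV, so ionization (to E = 0) requires 30.6 eV.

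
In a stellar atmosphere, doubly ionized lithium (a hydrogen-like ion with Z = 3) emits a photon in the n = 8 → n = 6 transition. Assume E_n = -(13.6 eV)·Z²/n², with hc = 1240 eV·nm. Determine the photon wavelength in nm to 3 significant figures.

834 nm

For Z = 3 the level energies scale as Z², so the effective Rydberg energy is 13.6 × 9 = 122.4 eV.
ΔE = 122.4 × (1/6² − 1/8²) = 122.4 × 0.01215 = 1.488 eV.
λ = hc/ΔE = 1240 / 1.488 = 834 nm.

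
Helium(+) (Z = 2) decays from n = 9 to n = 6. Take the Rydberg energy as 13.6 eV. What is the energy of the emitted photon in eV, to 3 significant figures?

0.840 eV

The Bohr energies scale as Z², so for Z = 2: E_n = −54.40/n² eV.
E_9 = −54.40/81 = −0.6716 eV and E_6 = −54.40/36 = −1.511 eV.
The photon energy is |E_9 − E_6| = 0.840 eV.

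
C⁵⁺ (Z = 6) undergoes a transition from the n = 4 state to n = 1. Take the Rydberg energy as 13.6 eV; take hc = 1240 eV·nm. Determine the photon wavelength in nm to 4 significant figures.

For Z = 6 the level energies scale as Z², so the effective Rydberg energy is 13.6 × 36 = 489.6 eV.
ΔE = 489.6 × (1/1² − 1/4²) = 489.6 × 0.9375 = 459.0 eV.
λ = hc/ΔE = 1240 / 459.0 = 2.702 nm.

2.702 nm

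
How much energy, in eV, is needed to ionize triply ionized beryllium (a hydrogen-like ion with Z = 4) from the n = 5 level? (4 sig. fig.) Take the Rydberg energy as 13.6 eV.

E_n = −13.6 Z²/n² = −217.6/n² eV for Z = 4.
E_5 = −217.6/25 = −8.704 eV, so ionization (to E = 0) requires 8.704 eV.

8.704 eV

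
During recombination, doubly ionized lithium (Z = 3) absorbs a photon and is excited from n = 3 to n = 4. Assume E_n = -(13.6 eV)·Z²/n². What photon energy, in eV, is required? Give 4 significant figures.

5.950 eV

The Bohr energies scale as Z², so for Z = 3: E_n = −122.4/n² eV.
E_4 = −122.4/16 = −7.650 eV and E_3 = −122.4/9 = −13.60 eV.
The photon energy is |E_4 − E_3| = 5.950 eV.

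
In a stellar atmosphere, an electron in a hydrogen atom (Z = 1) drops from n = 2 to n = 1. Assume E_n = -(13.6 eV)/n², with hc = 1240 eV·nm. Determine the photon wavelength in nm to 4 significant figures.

ΔE = 13.60 × (1/1² − 1/2²) = 13.60 × 0.7500 = 10.20 eV.
λ = hc/ΔE = 1240 / 10.20 = 121.6 nm.

121.6 nm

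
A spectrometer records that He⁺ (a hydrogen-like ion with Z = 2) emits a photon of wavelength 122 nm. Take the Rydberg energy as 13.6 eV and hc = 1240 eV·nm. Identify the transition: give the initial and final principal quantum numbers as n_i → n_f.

The photon energy is ΔE = hc/λ = 1240 / 122 = 10.16 eV.
With Z = 2, ΔE = 54.40 × (1/n_f² − 1/n_i²), so 1/n_f² − 1/n_i² = 0.1868.
Trying n_f = 2 gives 1/n_i² = 0.06316, i.e. n_i ≈ 4; this pair matches.

n_i = 4, n_f = 2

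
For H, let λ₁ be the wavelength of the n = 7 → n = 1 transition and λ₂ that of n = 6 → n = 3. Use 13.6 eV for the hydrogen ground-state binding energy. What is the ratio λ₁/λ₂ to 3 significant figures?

0.0851

λ ∝ 1/ΔE ∝ 1/(1/n_f² − 1/n_i²), and the Z² and hc factors cancel in the ratio.
λ₁/λ₂ = (1/3² − 1/6²)/(1/1² − 1/7²) = 0.08333/0.9796 = 0.0851.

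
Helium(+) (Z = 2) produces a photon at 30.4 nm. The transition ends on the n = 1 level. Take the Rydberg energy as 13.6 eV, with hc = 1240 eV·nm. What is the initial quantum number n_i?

n_i = 2

The photon energy is ΔE = hc/λ = 1240 / 30.4 = 40.79 eV.
With Z = 2, ΔE = 54.40 × (1/n_f² − 1/n_i²), so 1/n_f² − 1/n_i² = 0.7498.
With n_f = 1: 1/n_i² = 1/1 − 0.7498 = 0.2502, so n_i ≈ 2.00.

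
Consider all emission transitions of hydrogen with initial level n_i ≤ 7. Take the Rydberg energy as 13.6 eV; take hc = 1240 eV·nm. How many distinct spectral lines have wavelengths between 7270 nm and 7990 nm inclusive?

1

Enumerate all n_i → n_f pairs with 1 ≤ n_f < n_i ≤ 7 and compute λ = 1240 / [13.6·1·(1/n_f² − 1/n_i²)].
Lines falling in [7270, 7990] nm: 6→5 (7460 nm).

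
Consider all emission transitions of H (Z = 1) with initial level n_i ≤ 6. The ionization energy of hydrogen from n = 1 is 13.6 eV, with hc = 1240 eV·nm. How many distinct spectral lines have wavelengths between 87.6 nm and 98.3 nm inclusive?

3

Enumerate all n_i → n_f pairs with 1 ≤ n_f < n_i ≤ 6 and compute λ = 1240 / [13.6·1·(1/n_f² − 1/n_i²)].
Lines falling in [87.6, 98.3] nm: 6→1 (93.78 nm), 5→1 (94.98 nm), 4→1 (97.25 nm).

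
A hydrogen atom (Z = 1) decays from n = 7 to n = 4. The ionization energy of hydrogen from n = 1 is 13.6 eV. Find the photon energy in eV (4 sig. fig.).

0.5724 eV

E_7 = −13.60/49 = −0.2776 eV and E_4 = −13.60/16 = −0.8500 eV.
The photon energy is |E_7 − E_4| = 0.5724 eV.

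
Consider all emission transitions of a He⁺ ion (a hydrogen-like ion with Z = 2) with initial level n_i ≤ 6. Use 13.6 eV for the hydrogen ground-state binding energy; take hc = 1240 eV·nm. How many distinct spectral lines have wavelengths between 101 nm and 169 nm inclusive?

4

Enumerate all n_i → n_f pairs with 1 ≤ n_f < n_i ≤ 6 and compute λ = 1240 / [13.6·4·(1/n_f² − 1/n_i²)].
Lines falling in [101, 169] nm: 6→2 (102.6 nm), 5→2 (108.5 nm), 4→2 (121.6 nm), 3→2 (164.1 nm).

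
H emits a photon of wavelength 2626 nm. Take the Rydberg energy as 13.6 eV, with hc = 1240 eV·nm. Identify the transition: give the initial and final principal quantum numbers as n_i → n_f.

The photon energy is ΔE = hc/λ = 1240 / 2626 = 0.4722 eV.
With Z = 1, ΔE = 13.60 × (1/n_f² − 1/n_i²), so 1/n_f² − 1/n_i² = 0.03472.
Trying n_f = 4 gives 1/n_i² = 0.02778, i.e. n_i ≈ 6; this pair matches.

n_i = 6, n_f = 4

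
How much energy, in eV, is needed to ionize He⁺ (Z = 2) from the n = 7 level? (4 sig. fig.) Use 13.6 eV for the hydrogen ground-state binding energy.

1.110 eV

E_n = −13.6 Z²/n² = −54.40/n² eV for Z = 2.
E_7 = −54.40/49 = −1.110 eV, so ionization (to E = 0) requires 1.110 eV.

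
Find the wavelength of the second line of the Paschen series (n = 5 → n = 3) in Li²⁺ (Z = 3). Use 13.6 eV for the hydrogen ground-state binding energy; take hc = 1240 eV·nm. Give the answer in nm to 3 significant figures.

The Paschen series terminates on n_f = 3; the second line has n_i = 3+2 = 5.
ΔE = 122.4 × (1/3² − 1/5²) = 8.704 eV.
λ = 1240 / 8.704 = 142 nm.

142 nm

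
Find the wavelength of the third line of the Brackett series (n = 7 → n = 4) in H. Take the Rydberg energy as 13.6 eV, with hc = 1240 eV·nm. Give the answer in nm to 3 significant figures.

2170 nm

The Brackett series terminates on n_f = 4; the third line has n_i = 4+3 = 7.
ΔE = 13.60 × (1/4² − 1/7²) = 0.5724 eV.
λ = 1240 / 0.5724 = 2170 nm.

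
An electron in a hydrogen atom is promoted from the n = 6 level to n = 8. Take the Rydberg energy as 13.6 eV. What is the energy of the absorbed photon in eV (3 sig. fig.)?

E_8 = −13.60/64 = −0.2125 eV and E_6 = −13.60/36 = −0.3778 eV.
The photon energy is |E_8 − E_6| = 0.165 eV.

0.165 eV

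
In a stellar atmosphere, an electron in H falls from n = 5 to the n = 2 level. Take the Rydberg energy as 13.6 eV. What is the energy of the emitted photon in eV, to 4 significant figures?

2.856 eV

E_5 = −13.60/25 = −0.5440 eV and E_2 = −13.60/4 = −3.400 eV.
The photon energy is |E_5 − E_2| = 2.856 eV.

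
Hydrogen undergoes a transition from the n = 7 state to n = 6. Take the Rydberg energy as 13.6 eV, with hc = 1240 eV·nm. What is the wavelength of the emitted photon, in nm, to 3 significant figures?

12400 nm

ΔE = 13.60 × (1/6² − 1/7²) = 13.60 × 0.007370 = 0.1002 eV.
λ = hc/ΔE = 1240 / 0.1002 = 12400 nm.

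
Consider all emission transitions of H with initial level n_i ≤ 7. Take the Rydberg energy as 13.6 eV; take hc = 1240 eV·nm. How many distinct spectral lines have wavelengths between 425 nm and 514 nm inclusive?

Enumerate all n_i → n_f pairs with 1 ≤ n_f < n_i ≤ 7 and compute λ = 1240 / [13.6·1·(1/n_f² − 1/n_i²)].
Lines falling in [425, 514] nm: 5→2 (434.2 nm), 4→2 (486.3 nm).

2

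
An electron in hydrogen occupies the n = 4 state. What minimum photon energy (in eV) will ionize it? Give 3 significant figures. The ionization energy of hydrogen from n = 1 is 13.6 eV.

0.850 eV

E_4 = −13.60/16 = −0.850 eV, so ionization (to E = 0) requires 0.850 eV.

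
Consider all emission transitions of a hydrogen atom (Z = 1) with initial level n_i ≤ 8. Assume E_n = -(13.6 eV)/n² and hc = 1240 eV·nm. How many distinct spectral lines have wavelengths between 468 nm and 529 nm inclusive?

Enumerate all n_i → n_f pairs with 1 ≤ n_f < n_i ≤ 8 and compute λ = 1240 / [13.6·1·(1/n_f² − 1/n_i²)].
Lines falling in [468, 529] nm: 4→2 (486.3 nm).

1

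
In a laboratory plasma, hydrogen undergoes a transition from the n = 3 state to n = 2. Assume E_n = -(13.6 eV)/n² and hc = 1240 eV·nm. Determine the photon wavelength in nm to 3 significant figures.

656 nm

ΔE = 13.60 × (1/2² − 1/3²) = 13.60 × 0.1389 = 1.889 eV.
λ = hc/ΔE = 1240 / 1.889 = 656 nm.
This line belongs to the Balmer series.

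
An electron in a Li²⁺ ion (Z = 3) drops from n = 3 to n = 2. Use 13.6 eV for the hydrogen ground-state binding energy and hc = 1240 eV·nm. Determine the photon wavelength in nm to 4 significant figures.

For Z = 3 the level energies scale as Z², so the effective Rydberg energy is 13.6 × 9 = 122.4 eV.
ΔE = 122.4 × (1/2² − 1/3²) = 122.4 × 0.1389 = 17.00 eV.
λ = hc/ΔE = 1240 / 17.00 = 72.94 nm.

72.94 nm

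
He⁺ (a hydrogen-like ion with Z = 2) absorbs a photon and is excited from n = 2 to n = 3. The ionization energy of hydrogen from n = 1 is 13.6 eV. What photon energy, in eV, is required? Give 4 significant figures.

7.556 eV

The Bohr energies scale as Z², so for Z = 2: E_n = −54.40/n² eV.
E_3 = −54.40/9 = −6.044 eV and E_2 = −54.40/4 = −13.60 eV.
The photon energy is |E_3 − E_2| = 7.556 eV.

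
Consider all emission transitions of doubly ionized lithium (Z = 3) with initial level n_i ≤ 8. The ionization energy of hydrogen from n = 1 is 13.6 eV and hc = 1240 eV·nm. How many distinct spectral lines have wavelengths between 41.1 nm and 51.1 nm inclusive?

4

Enumerate all n_i → n_f pairs with 1 ≤ n_f < n_i ≤ 8 and compute λ = 1240 / [13.6·9·(1/n_f² − 1/n_i²)].
Lines falling in [41.1, 51.1] nm: 8→2 (43.22 nm), 7→2 (44.12 nm), 6→2 (45.59 nm), 5→2 (48.24 nm).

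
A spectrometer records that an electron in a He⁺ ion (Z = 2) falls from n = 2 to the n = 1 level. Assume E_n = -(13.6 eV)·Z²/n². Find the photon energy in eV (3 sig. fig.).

40.8 eV

The Bohr energies scale as Z², so for Z = 2: E_n = −54.40/n² eV.
E_2 = −54.40/4 = −13.60 eV and E_1 = −54.40/1 = −54.40 eV.
The photon energy is |E_2 − E_1| = 40.8 eV.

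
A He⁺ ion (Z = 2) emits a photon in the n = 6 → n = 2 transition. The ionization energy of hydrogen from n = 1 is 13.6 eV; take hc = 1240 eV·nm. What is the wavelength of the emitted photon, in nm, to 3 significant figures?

103 nm

For Z = 2 the level energies scale as Z², so the effective Rydberg energy is 13.6 × 4 = 54.40 eV.
ΔE = 54.40 × (1/2² − 1/6²) = 54.40 × 0.2222 = 12.09 eV.
λ = hc/ΔE = 1240 / 12.09 = 103 nm.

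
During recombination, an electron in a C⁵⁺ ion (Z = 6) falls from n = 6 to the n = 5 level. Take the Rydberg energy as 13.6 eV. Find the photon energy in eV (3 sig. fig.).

5.98 eV

The Bohr energies scale as Z², so for Z = 6: E_n = −489.6/n² eV.
E_6 = −489.6/36 = −13.60 eV and E_5 = −489.6/25 = −19.58 eV.
The photon energy is |E_6 − E_5| = 5.98 eV.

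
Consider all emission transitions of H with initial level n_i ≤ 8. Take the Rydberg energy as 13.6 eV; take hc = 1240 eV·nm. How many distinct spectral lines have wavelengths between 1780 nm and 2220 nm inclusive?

3

Enumerate all n_i → n_f pairs with 1 ≤ n_f < n_i ≤ 8 and compute λ = 1240 / [13.6·1·(1/n_f² − 1/n_i²)].
Lines falling in [1780, 2220] nm: 4→3 (1876 nm), 8→4 (1945 nm), 7→4 (2166 nm).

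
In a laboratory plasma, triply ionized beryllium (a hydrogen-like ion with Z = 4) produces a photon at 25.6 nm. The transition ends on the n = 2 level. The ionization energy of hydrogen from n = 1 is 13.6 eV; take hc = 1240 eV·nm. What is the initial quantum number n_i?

n_i = 6

The photon energy is ΔE = hc/λ = 1240 / 25.6 = 48.44 eV.
With Z = 4, ΔE = 217.6 × (1/n_f² − 1/n_i²), so 1/n_f² − 1/n_i² = 0.2226.
With n_f = 2: 1/n_i² = 1/4 − 0.2226 = 0.02740, so n_i ≈ 6.04.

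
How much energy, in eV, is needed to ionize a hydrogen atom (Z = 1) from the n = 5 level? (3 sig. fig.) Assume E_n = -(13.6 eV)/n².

0.544 eV

E_5 = −13.60/25 = −0.544 eV, so ionization (to E = 0) requires 0.544 eV.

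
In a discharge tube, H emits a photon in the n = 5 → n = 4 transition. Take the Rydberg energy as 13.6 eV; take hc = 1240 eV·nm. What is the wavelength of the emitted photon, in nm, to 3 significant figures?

4050 nm

ΔE = 13.60 × (1/4² − 1/5²) = 13.60 × 0.02250 = 0.3060 eV.
λ = hc/ΔE = 1240 / 0.3060 = 4050 nm.
This line belongs to the Brackett series.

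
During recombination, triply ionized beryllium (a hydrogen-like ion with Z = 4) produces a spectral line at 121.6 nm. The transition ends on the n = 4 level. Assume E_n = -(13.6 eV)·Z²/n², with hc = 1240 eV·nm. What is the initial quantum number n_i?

n_i = 8

The photon energy is ΔE = hc/λ = 1240 / 121.6 = 10.20 eV.
With Z = 4, ΔE = 217.6 × (1/n_f² − 1/n_i²), so 1/n_f² − 1/n_i² = 0.04686.
With n_f = 4: 1/n_i² = 1/16 − 0.04686 = 0.01564, so n_i ≈ 8.00.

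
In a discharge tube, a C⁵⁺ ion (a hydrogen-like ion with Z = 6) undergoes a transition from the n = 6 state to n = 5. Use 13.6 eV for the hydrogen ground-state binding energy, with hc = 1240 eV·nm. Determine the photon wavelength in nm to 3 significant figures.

For Z = 6 the level energies scale as Z², so the effective Rydberg energy is 13.6 × 36 = 489.6 eV.
ΔE = 489.6 × (1/5² − 1/6²) = 489.6 × 0.01222 = 5.984 eV.
λ = hc/ΔE = 1240 / 5.984 = 207 nm.

207 nm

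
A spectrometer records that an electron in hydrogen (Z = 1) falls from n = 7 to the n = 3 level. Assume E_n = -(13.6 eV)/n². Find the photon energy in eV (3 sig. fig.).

E_7 = −13.60/49 = −0.2776 eV and E_3 = −13.60/9 = −1.511 eV.
The photon energy is |E_7 − E_3| = 1.23 eV.

1.23 eV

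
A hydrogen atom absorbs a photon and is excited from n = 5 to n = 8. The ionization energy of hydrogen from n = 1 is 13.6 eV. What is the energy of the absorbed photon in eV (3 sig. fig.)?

0.332 eV

E_8 = −13.60/64 = −0.2125 eV and E_5 = −13.60/25 = −0.5440 eV.
The photon energy is |E_8 − E_5| = 0.332 eV.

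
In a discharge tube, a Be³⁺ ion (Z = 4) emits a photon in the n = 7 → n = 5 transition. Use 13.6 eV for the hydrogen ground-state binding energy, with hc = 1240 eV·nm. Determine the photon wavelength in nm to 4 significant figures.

For Z = 4 the level energies scale as Z², so the effective Rydberg energy is 13.6 × 16 = 217.6 eV.
ΔE = 217.6 × (1/5² − 1/7²) = 217.6 × 0.01959 = 4.263 eV.
λ = hc/ΔE = 1240 / 4.263 = 290.9 nm.

290.9 nm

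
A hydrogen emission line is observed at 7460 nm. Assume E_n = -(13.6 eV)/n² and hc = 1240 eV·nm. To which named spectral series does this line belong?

ΔE = 1240/7460 = 0.1662 eV.
This matches 13.6 × (1/5² − 1/6²), so n_f = 5: the Pfund series.

Pfund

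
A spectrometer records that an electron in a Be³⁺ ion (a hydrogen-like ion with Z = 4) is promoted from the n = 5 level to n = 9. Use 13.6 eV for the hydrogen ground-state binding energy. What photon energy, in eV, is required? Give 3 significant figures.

6.02 eV

The Bohr energies scale as Z², so for Z = 4: E_n = −217.6/n² eV.
E_9 = −217.6/81 = −2.686 eV and E_5 = −217.6/25 = −8.704 eV.
The photon energy is |E_9 − E_5| = 6.02 eV.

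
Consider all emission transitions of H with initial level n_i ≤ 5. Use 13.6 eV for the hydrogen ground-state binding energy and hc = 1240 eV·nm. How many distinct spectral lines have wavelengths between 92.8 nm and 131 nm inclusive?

4

Enumerate all n_i → n_f pairs with 1 ≤ n_f < n_i ≤ 5 and compute λ = 1240 / [13.6·1·(1/n_f² − 1/n_i²)].
Lines falling in [92.8, 131] nm: 5→1 (94.98 nm), 4→1 (97.25 nm), 3→1 (102.6 nm), 2→1 (121.6 nm).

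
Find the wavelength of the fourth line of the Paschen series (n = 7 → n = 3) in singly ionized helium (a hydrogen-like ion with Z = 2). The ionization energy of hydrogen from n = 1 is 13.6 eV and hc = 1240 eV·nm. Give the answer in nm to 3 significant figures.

The Paschen series terminates on n_f = 3; the fourth line has n_i = 3+4 = 7.
ΔE = 54.40 × (1/3² − 1/7²) = 4.934 eV.
λ = 1240 / 4.934 = 251 nm.

251 nm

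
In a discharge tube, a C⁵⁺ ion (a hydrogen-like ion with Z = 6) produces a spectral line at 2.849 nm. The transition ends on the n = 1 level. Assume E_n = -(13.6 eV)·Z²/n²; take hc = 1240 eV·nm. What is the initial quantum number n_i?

n_i = 3

The photon energy is ΔE = hc/λ = 1240 / 2.849 = 435.2 eV.
With Z = 6, ΔE = 489.6 × (1/n_f² − 1/n_i²), so 1/n_f² − 1/n_i² = 0.8890.
With n_f = 1: 1/n_i² = 1/1 − 0.8890 = 0.1110, so n_i ≈ 3.00.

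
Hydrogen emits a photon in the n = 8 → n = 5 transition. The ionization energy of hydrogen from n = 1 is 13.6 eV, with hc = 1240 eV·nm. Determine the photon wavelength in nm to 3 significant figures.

ΔE = 13.60 × (1/5² − 1/8²) = 13.60 × 0.02438 = 0.3315 eV.
λ = hc/ΔE = 1240 / 0.3315 = 3740 nm.
This line belongs to the Pfund series.

3740 nm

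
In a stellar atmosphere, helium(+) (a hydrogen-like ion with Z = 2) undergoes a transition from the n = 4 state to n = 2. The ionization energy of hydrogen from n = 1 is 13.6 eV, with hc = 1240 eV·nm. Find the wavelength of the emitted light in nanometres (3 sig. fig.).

122 nm

For Z = 2 the level energies scale as Z², so the effective Rydberg energy is 13.6 × 4 = 54.40 eV.
ΔE = 54.40 × (1/2² − 1/4²) = 54.40 × 0.1875 = 10.20 eV.
λ = hc/ΔE = 1240 / 10.20 = 122 nm.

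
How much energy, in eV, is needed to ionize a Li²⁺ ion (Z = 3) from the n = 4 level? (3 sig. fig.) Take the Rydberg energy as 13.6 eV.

E_n = −13.6 Z²/n² = −122.4/n² eV for Z = 3.
E_4 = −122.4/16 = −7.65 eV, so ionization (to E = 0) requires 7.65 eV.

7.65 eV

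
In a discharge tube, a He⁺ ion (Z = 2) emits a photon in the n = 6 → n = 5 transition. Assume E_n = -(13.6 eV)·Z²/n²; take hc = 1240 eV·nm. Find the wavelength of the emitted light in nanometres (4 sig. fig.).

1865 nm

For Z = 2 the level energies scale as Z², so the effective Rydberg energy is 13.6 × 4 = 54.40 eV.
ΔE = 54.40 × (1/5² − 1/6²) = 54.40 × 0.01222 = 0.6649 eV.
λ = hc/ΔE = 1240 / 0.6649 = 1865 nm.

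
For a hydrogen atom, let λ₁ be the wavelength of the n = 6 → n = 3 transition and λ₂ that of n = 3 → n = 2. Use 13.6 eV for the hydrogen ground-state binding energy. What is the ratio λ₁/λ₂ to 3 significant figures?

1.67

λ ∝ 1/ΔE ∝ 1/(1/n_f² − 1/n_i²), and the Z² and hc factors cancel in the ratio.
λ₁/λ₂ = (1/2² − 1/3²)/(1/3² − 1/6²) = 0.1389/0.08333 = 1.67.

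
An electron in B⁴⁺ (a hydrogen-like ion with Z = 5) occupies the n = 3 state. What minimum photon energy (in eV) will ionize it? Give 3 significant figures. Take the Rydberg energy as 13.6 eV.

37.8 eV

E_n = −13.6 Z²/n² = −340.0/n² eV for Z = 5.
E_3 = −340.0/9 = −37.8 eV, so ionization (to E = 0) requires 37.8 eV.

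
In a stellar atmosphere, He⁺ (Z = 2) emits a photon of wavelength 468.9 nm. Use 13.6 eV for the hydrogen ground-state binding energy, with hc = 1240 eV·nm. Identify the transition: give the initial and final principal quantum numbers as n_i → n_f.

The photon energy is ΔE = hc/λ = 1240 / 468.9 = 2.644 eV.
With Z = 2, ΔE = 54.40 × (1/n_f² − 1/n_i²), so 1/n_f² − 1/n_i² = 0.04861.
Trying n_f = 3 gives 1/n_i² = 0.06250, i.e. n_i ≈ 4; this pair matches.

n_i = 4, n_f = 3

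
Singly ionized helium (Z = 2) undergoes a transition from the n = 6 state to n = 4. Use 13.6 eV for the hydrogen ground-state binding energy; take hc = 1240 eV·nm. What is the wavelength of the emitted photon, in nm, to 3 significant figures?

For Z = 2 the level energies scale as Z², so the effective Rydberg energy is 13.6 × 4 = 54.40 eV.
ΔE = 54.40 × (1/4² − 1/6²) = 54.40 × 0.03472 = 1.889 eV.
λ = hc/ΔE = 1240 / 1.889 = 656 nm.

656 nm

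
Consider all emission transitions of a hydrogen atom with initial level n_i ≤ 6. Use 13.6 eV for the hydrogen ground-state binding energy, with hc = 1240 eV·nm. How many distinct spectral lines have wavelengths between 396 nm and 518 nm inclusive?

Enumerate all n_i → n_f pairs with 1 ≤ n_f < n_i ≤ 6 and compute λ = 1240 / [13.6·1·(1/n_f² − 1/n_i²)].
Lines falling in [396, 518] nm: 6→2 (410.3 nm), 5→2 (434.2 nm), 4→2 (486.3 nm).

3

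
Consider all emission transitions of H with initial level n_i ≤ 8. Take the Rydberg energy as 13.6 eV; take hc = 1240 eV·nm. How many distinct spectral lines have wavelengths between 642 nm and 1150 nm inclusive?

4

Enumerate all n_i → n_f pairs with 1 ≤ n_f < n_i ≤ 8 and compute λ = 1240 / [13.6·1·(1/n_f² − 1/n_i²)].
Lines falling in [642, 1150] nm: 3→2 (656.5 nm), 8→3 (954.9 nm), 7→3 (1005 nm), 6→3 (1094 nm).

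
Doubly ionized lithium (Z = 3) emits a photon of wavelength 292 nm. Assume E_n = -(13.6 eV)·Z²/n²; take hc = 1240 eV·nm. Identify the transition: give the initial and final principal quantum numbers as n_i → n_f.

n_i = 6, n_f = 4

The photon energy is ΔE = hc/λ = 1240 / 292 = 4.247 eV.
With Z = 3, ΔE = 122.4 × (1/n_f² − 1/n_i²), so 1/n_f² − 1/n_i² = 0.03469.
Trying n_f = 4 gives 1/n_i² = 0.02781, i.e. n_i ≈ 6; this pair matches.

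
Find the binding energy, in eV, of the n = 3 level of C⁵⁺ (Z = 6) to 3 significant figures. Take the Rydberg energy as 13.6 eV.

54.4 eV

E_n = −13.6 Z²/n² = −489.6/n² eV for Z = 6.
E_3 = −489.6/9 = −54.4 eV, so ionization (to E = 0) requires 54.4 eV.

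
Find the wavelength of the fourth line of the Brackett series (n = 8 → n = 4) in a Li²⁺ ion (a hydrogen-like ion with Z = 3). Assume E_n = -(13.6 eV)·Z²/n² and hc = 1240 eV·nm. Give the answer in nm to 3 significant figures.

216 nm

The Brackett series terminates on n_f = 4; the fourth line has n_i = 4+4 = 8.
ΔE = 122.4 × (1/4² − 1/8²) = 5.738 eV.
λ = 1240 / 5.738 = 216 nm.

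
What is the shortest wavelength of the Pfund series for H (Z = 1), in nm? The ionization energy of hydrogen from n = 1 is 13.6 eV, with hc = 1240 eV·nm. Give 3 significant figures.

2280 nm

The Pfund series has lower level n_f = 5; the series limit corresponds to n_i → ∞.
ΔE_max = 13.6 × 1 / 5² = 0.5440 eV.
λ_min = 1240 / 0.5440 = 2280 nm.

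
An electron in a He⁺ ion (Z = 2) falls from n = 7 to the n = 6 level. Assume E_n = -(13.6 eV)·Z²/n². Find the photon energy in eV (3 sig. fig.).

0.401 eV

The Bohr energies scale as Z², so for Z = 2: E_n = −54.40/n² eV.
E_7 = −54.40/49 = −1.110 eV and E_6 = −54.40/36 = −1.511 eV.
The photon energy is |E_7 − E_6| = 0.401 eV.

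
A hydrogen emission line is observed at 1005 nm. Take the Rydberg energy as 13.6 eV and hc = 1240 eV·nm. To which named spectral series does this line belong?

ΔE = 1240/1005 = 1.234 eV.
This matches 13.6 × (1/3² − 1/7²), so n_f = 3: the Paschen series.

Paschen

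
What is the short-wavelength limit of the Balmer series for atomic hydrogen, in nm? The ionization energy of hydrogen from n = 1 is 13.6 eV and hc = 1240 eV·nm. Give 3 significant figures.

The Balmer series has lower level n_f = 2; the series limit corresponds to n_i → ∞.
ΔE_max = 13.6 × 1 / 2² = 3.400 eV.
λ_min = 1240 / 3.400 = 365 nm.

365 nm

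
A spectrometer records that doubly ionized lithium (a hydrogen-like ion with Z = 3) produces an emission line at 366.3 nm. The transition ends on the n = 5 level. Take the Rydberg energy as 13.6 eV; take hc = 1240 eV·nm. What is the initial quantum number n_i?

n_i = 9

The photon energy is ΔE = hc/λ = 1240 / 366.3 = 3.385 eV.
With Z = 3, ΔE = 122.4 × (1/n_f² − 1/n_i²), so 1/n_f² − 1/n_i² = 0.02766.
With n_f = 5: 1/n_i² = 1/25 − 0.02766 = 0.01234, so n_i ≈ 9.00.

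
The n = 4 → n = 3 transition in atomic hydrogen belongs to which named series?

Paschen

The series is set by the lower level: n_f = 3 is the Paschen series.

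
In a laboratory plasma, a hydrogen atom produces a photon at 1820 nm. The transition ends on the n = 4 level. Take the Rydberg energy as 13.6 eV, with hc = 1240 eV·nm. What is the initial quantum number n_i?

n_i = 9

The photon energy is ΔE = hc/λ = 1240 / 1820 = 0.6813 eV.
With Z = 1, ΔE = 13.60 × (1/n_f² − 1/n_i²), so 1/n_f² − 1/n_i² = 0.05010.
With n_f = 4: 1/n_i² = 1/16 − 0.05010 = 0.01240, so n_i ≈ 8.98.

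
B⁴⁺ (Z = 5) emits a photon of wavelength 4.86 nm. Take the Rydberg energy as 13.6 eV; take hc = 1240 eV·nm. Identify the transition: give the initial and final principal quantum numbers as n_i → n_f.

n_i = 2, n_f = 1

The photon energy is ΔE = hc/λ = 1240 / 4.86 = 255.1 eV.
With Z = 5, ΔE = 340.0 × (1/n_f² − 1/n_i²), so 1/n_f² − 1/n_i² = 0.7504.
Trying n_f = 1 gives 1/n_i² = 0.2496, i.e. n_i ≈ 2; this pair matches.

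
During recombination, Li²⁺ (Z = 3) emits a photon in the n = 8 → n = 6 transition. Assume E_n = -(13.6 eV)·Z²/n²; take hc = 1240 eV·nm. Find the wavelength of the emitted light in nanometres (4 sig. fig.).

833.6 nm

For Z = 3 the level energies scale as Z², so the effective Rydberg energy is 13.6 × 9 = 122.4 eV.
ΔE = 122.4 × (1/6² − 1/8²) = 122.4 × 0.01215 = 1.488 eV.
λ = hc/ΔE = 1240 / 1.488 = 833.6 nm.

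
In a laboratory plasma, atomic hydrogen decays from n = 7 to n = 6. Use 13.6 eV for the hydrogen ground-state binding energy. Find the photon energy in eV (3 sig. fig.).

E_7 = −13.60/49 = −0.2776 eV and E_6 = −13.60/36 = −0.3778 eV.
The photon energy is |E_7 − E_6| = 0.100 eV.

0.100 eV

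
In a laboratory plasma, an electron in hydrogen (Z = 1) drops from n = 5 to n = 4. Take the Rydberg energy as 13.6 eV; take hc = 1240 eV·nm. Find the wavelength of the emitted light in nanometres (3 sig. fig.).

4050 nm

ΔE = 13.60 × (1/4² − 1/5²) = 13.60 × 0.02250 = 0.3060 eV.
λ = hc/ΔE = 1240 / 0.3060 = 4050 nm.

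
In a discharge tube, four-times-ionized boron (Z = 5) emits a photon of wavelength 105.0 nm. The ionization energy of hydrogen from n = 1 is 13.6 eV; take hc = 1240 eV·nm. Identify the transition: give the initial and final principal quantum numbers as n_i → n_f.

The photon energy is ΔE = hc/λ = 1240 / 105.0 = 11.81 eV.
With Z = 5, ΔE = 340.0 × (1/n_f² − 1/n_i²), so 1/n_f² − 1/n_i² = 0.03473.
Trying n_f = 4 gives 1/n_i² = 0.02777, i.e. n_i ≈ 6; this pair matches.

n_i = 6, n_f = 4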